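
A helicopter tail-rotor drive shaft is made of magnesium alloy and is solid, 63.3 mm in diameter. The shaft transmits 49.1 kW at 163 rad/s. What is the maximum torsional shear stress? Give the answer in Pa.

6.05e6 Pa

ω = 163 rad/s, so T = P/ω = 49.1×10³ / 163.0 = 301.2 N·m.
J = πd⁴/32 = π(0.0633)⁴/32 = 1.576×10^-6 m⁴.
τ_max = T·r/J = 301.2 × 0.0316 / 1.576×10^-6 = 6.049×10^6 Pa.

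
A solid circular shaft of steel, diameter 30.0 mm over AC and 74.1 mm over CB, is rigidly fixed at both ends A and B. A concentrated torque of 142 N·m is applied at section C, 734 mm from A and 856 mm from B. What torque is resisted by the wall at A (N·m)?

4.31 N·m

Compatibility: T_A·a/J_AC = T_B·b/J_CB with T_A + T_B = T₀.
J_AC = 7.95×10^-8 m⁴, J_CB = 2.96×10^-6 m⁴, so T_A = T₀·(J_AC/a)/((J_AC/a)+(J_CB/b)) = 4.314 N·m, T_B = 137.7 N·m.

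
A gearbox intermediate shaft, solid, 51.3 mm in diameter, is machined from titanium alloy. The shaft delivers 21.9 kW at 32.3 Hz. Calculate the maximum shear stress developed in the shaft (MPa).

ω = 2π·32.3 = 202.9 rad/s, so T = P/ω = 21.9×10³ / 202.9 = 107.9 N·m.
J = πd⁴/32 = π(0.0513)⁴/32 = 6.799×10^-7 m⁴.
τ_max = T·r/J = 107.9 × 0.0256 / 6.799×10^-7 = 4.071×10^6 Pa.

4.07 MPa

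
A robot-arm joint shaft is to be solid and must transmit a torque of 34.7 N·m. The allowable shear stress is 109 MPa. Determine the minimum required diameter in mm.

For a solid shaft τ_max = 16T/(πd³), so d = (16T/(π τ_allow))^(1/3) = (16·34.70/(π·1.09×10^8))^(1/3) = 0.01175 m.

11.7 mm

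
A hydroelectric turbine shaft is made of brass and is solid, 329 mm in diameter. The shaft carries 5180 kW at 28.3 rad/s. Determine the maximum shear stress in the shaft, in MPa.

ω = 28.3 rad/s, so T = P/ω = 5180×10³ / 28.30 = 183000 N·m.
J = πd⁴/32 = π(0.329)⁴/32 = 1.150×10^-3 m⁴.
τ_max = T·r/J = 183000 × 0.165 / 1.150×10^-3 = 2.618×10^7 Pa.

26.2 MPa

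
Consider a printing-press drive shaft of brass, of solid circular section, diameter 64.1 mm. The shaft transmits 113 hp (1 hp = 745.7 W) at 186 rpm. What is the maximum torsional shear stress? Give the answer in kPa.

ω = 2π·186/60 = 19.48 rad/s, so T = P/ω = 113×745.7 / 19.48 = 4326 N·m.
J = πd⁴/32 = π(0.0641)⁴/32 = 1.657×10^-6 m⁴.
τ_max = T·r/J = 4326 × 0.0320 / 1.657×10^-6 = 8.366×10^7 Pa.

83700 kPa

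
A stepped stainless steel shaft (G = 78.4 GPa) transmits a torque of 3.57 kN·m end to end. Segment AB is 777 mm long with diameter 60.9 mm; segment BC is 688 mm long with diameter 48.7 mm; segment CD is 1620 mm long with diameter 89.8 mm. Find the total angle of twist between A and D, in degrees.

5.41°

J_AB = π(0.0609)⁴/32 = 1.35×10^-6 m⁴; J_BC = π(0.0487)⁴/32 = 5.52×10^-7 m⁴; J_CD = π(0.0898)⁴/32 = 6.38×10^-6 m⁴.
θ = (T/G)·Σ L_i/J_i = (3570/78.4×10⁹)·(0.777/1.35×10^-6 + 0.688/5.52×10^-7 + 1.62/6.38×10^-6) = 0.09449 rad.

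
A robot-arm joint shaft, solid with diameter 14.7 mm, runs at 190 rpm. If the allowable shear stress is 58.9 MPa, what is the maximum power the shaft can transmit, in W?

731 W

J = πd⁴/32 = π(0.0147)⁴/32 = 4.584×10^-9 m⁴.
T_max = τ_allow·J/r = 5.89×10^7 × 4.584×10^-9 / 0.00735 = 36.74 N·m.
ω = 2π·190/60 = 19.90 rad/s, so P_max = T_max·ω = 730.9 W.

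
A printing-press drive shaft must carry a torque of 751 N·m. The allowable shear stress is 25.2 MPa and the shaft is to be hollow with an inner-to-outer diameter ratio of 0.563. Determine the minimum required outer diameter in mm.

55.3 mm

For a hollow shaft with d_i/d_o = 0.563: τ_max = 16T/(π d_o³ (1−k⁴)), so d_o = [16T/(π τ_allow (1−k⁴))]^(1/3) = [16·751.0/(π·2.52×10^7·0.8995)]^(1/3) = 0.05526 m.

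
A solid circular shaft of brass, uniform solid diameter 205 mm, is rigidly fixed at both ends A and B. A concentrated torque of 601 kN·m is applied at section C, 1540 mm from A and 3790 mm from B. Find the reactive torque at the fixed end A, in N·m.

With uniform GJ and both ends fixed, compatibility θ_AC = θ_CB gives T_A·a = T_B·b, together with T_A + T_B = T₀.
T_A = T₀·b/(a+b) = 601000·3790/5330 = 427400 N·m; T_B = 173600 N·m.

427000 N·m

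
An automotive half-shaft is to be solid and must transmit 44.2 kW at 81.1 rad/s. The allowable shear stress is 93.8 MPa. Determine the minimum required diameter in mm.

ω = 81.1 rad/s, so T = P/ω = 44.2×10³ / 81.10 = 545.0 N·m.
For a solid shaft τ_max = 16T/(πd³), so d = (16T/(π τ_allow))^(1/3) = (16·545.0/(π·9.38×10^7))^(1/3) = 0.03093 m.

30.9 mm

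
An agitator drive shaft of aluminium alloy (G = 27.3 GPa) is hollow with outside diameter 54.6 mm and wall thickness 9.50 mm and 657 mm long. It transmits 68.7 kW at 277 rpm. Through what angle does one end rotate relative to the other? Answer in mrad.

79.7 mrad

ω = 2π·277/60 = 29.01 rad/s, so T = P/ω = 68.7×10³ / 29.01 = 2368 N·m.
J = π(d_o⁴ − d_i⁴)/32 = π(0.0546⁴ − 0.0356⁴)/32 = 7.148×10^-7 m⁴.
θ = T·L/(G·J) = 2368 × 0.657 / (27.3×10⁹ × 7.148×10^-7) = 0.07974 rad.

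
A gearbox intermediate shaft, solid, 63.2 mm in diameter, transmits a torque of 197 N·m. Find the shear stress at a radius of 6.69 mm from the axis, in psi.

J = πd⁴/32 = π(0.0632)⁴/32 = 1.566×10^-6 m⁴.
Shear stress varies linearly with radius: τ = T·r/J = 197.0 × 0.00669 / 1.566×10^-6 = 8.414×10^5 Pa.

122 psi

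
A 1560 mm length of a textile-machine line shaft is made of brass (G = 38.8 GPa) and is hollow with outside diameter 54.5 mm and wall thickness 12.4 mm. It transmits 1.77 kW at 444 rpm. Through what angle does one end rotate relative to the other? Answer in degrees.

ω = 2π·444/60 = 46.50 rad/s, so T = P/ω = 1.77×10³ / 46.50 = 38.07 N·m.
J = π(d_o⁴ − d_i⁴)/32 = π(0.0545⁴ − 0.0297⁴)/32 = 7.897×10^-7 m⁴.
θ = T·L/(G·J) = 38.07 × 1.56 / (38.8×10⁹ × 7.897×10^-7) = 1.938×10^-3 rad.

0.111°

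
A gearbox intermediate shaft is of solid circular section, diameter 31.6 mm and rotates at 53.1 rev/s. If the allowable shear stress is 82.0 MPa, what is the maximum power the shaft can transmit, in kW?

170 kW

J = πd⁴/32 = π(0.0316)⁴/32 = 9.789×10^-8 m⁴.
T_max = τ_allow·J/r = 8.20×10^7 × 9.789×10^-8 / 0.0158 = 508.0 N·m.
ω = 2π·53.1 = 333.6 rad/s, so P_max = T_max·ω = 1.695×10^5 W.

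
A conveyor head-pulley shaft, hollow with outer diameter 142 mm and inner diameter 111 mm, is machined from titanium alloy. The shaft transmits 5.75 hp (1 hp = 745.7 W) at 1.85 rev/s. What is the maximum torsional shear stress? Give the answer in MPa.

ω = 2π·1.85 = 11.62 rad/s, so T = P/ω = 5.75×745.7 / 11.62 = 368.9 N·m.
J = π(d_o⁴ − d_i⁴)/32 = π(0.142⁴ − 0.111⁴)/32 = 2.501×10^-5 m⁴.
τ_max = T·r/J = 368.9 × 0.0710 / 2.501×10^-5 = 1.047×10^6 Pa.

1.05 MPa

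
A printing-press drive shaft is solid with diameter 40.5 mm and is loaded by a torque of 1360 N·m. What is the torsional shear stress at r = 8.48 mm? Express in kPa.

43700 kPa

J = πd⁴/32 = π(0.0405)⁴/32 = 2.641×10^-7 m⁴.
Shear stress varies linearly with radius: τ = T·r/J = 1360 × 0.00848 / 2.641×10^-7 = 4.366×10^7 Pa.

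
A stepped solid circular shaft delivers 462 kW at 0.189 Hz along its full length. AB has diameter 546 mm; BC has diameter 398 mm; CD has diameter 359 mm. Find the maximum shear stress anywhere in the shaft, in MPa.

ω = 2π·0.189 = 1.188 rad/s, so T = P/ω = 462×10³ / 1.188 = 389000 N·m.
Under the same torque, τ_max = 16T/(πd³) is largest where d is smallest — segment CD (d = 359 mm).
τ_max = 16·389000/(π·(0.359)³) = 4.282×10^7 Pa.

42.8 MPa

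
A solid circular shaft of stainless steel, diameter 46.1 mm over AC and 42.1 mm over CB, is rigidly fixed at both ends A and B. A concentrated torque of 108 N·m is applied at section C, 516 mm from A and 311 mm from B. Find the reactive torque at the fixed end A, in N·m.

Compatibility: T_A·a/J_AC = T_B·b/J_CB with T_A + T_B = T₀.
J_AC = 4.43×10^-7 m⁴, J_CB = 3.08×10^-7 m⁴, so T_A = T₀·(J_AC/a)/((J_AC/a)+(J_CB/b)) = 50.14 N·m, T_B = 57.86 N·m.

50.1 N·m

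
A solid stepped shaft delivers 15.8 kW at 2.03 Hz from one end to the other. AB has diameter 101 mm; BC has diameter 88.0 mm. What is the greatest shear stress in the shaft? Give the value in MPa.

9.26 MPa

ω = 2π·2.03 = 12.75 rad/s, so T = P/ω = 15.8×10³ / 12.75 = 1239 N·m.
Under the same torque, τ_max = 16T/(πd³) is largest where d is smallest — segment BC (d = 88.0 mm).
τ_max = 16·1239/(π·(0.0880)³) = 9.258×10^6 Pa.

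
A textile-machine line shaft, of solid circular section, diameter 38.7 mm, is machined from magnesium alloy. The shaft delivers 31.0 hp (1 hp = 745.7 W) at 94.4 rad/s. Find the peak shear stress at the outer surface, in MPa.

ω = 94.4 rad/s, so T = P/ω = 31.0×745.7 / 94.40 = 244.9 N·m.
J = πd⁴/32 = π(0.0387)⁴/32 = 2.202×10^-7 m⁴.
τ_max = T·r/J = 244.9 × 0.0194 / 2.202×10^-7 = 2.152×10^7 Pa.

21.5 MPa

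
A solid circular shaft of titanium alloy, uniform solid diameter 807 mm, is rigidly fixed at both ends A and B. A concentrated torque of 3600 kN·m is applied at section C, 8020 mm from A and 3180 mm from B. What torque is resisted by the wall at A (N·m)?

With uniform GJ and both ends fixed, compatibility θ_AC = θ_CB gives T_A·a = T_B·b, together with T_A + T_B = T₀.
T_A = T₀·b/(a+b) = 3.600e6·3180/11200 = 1.022e6 N·m; T_B = 2.578e6 N·m.

1.02e6 N·m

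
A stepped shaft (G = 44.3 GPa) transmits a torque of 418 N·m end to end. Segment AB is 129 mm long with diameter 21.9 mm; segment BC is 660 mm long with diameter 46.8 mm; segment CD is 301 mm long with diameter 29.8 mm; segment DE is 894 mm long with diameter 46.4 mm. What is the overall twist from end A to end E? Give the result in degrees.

7.01°

J_AB = π(0.0219)⁴/32 = 2.26×10^-8 m⁴; J_BC = π(0.0468)⁴/32 = 4.71×10^-7 m⁴; J_CD = π(0.0298)⁴/32 = 7.74×10^-8 m⁴; J_DE = π(0.0464)⁴/32 = 4.55×10^-7 m⁴.
θ = (T/G)·Σ L_i/J_i = (418.0/44.3×10⁹)·(0.129/2.26×10^-8 + 0.660/4.71×10^-7 + 0.301/7.74×10^-8 + 0.894/4.55×10^-7) = 0.1223 rad.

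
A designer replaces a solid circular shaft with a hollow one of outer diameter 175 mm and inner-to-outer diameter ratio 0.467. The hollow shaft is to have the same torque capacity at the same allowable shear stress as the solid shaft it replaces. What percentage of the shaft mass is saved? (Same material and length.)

19.2 %

Equal τ_max and T ⇒ the solid shaft needs d_s³ = d_o³(1−k⁴), so d_s = 175·(1−0.467⁴)^(1/3) = 172.2 mm.
Area ratio A_h/A_s = d_o²(1−k²)/d_s² = (1−k²)/(1−k⁴)^(2/3) = 0.8077.
Mass saving = 1 − 0.8077 = 19.2 %.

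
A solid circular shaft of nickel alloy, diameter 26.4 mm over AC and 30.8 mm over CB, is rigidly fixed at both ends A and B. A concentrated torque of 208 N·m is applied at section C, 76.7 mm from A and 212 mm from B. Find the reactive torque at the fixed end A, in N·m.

125 N·m

Compatibility: T_A·a/J_AC = T_B·b/J_CB with T_A + T_B = T₀.
J_AC = 4.77×10^-8 m⁴, J_CB = 8.83×10^-8 m⁴, so T_A = T₀·(J_AC/a)/((J_AC/a)+(J_CB/b)) = 124.5 N·m, T_B = 83.47 N·m.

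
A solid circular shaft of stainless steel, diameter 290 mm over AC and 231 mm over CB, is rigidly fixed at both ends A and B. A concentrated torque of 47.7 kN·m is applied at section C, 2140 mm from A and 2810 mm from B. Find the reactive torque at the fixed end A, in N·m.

36500 N·m

Compatibility: T_A·a/J_AC = T_B·b/J_CB with T_A + T_B = T₀.
J_AC = 6.94×10^-4 m⁴, J_CB = 2.80×10^-4 m⁴, so T_A = T₀·(J_AC/a)/((J_AC/a)+(J_CB/b)) = 36510 N·m, T_B = 11190 N·m.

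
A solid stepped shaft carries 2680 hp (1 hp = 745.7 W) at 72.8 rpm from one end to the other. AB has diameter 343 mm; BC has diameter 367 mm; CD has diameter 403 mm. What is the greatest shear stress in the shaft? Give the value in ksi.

ω = 2π·72.8/60 = 7.624 rad/s, so T = P/ω = 2680×745.7 / 7.624 = 262100 N·m.
Under the same torque, τ_max = 16T/(πd³) is largest where d is smallest — segment AB (d = 343 mm).
τ_max = 16·262100/(π·(0.343)³) = 3.308×10^7 Pa.

4.80 ksi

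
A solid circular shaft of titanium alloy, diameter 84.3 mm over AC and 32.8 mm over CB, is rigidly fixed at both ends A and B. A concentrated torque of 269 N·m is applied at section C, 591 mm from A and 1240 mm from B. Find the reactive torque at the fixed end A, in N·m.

Compatibility: T_A·a/J_AC = T_B·b/J_CB with T_A + T_B = T₀.
J_AC = 4.96×10^-6 m⁴, J_CB = 1.14×10^-7 m⁴, so T_A = T₀·(J_AC/a)/((J_AC/a)+(J_CB/b)) = 266.1 N·m, T_B = 2.907 N·m.

266 N·m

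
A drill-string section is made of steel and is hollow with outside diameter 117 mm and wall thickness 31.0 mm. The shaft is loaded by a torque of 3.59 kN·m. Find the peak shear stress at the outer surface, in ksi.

1.74 ksi

J = π(d_o⁴ − d_i⁴)/32 = π(0.117⁴ − 0.0550⁴)/32 = 1.750×10^-5 m⁴.
τ_max = T·r/J = 3590 × 0.0585 / 1.750×10^-5 = 1.200×10^7 Pa.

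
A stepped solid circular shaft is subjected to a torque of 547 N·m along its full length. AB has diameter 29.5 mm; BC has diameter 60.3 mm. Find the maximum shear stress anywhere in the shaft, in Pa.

1.09e8 Pa

Under the same torque, τ_max = 16T/(πd³) is largest where d is smallest — segment AB (d = 29.5 mm).
τ_max = 16·547.0/(π·(0.0295)³) = 1.085×10^8 Pa.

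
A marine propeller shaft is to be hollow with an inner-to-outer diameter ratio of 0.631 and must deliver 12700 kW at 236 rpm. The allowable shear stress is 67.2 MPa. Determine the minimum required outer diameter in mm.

359 mm

ω = 2π·236/60 = 24.71 rad/s, so T = P/ω = 12700×10³ / 24.71 = 513900 N·m.
For a hollow shaft with d_i/d_o = 0.631: τ_max = 16T/(π d_o³ (1−k⁴)), so d_o = [16T/(π τ_allow (1−k⁴))]^(1/3) = [16·513900/(π·6.72×10^7·0.8415)]^(1/3) = 0.3590 m.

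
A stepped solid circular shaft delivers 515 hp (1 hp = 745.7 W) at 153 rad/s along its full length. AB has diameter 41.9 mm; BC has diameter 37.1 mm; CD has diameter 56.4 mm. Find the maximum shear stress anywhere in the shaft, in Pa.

2.50e8 Pa

ω = 153 rad/s, so T = P/ω = 515×745.7 / 153.0 = 2510 N·m.
Under the same torque, τ_max = 16T/(πd³) is largest where d is smallest — segment BC (d = 37.1 mm).
τ_max = 16·2510/(π·(0.0371)³) = 2.503×10^8 Pa.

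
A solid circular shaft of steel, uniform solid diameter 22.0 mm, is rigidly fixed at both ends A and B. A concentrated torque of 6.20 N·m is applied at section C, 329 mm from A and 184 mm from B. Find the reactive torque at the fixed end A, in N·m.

2.22 N·m

With uniform GJ and both ends fixed, compatibility θ_AC = θ_CB gives T_A·a = T_B·b, together with T_A + T_B = T₀.
T_A = T₀·b/(a+b) = 6.200·184/513.0 = 2.224 N·m; T_B = 3.976 N·m.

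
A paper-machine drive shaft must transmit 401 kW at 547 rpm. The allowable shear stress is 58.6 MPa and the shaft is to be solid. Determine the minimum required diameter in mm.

84.7 mm

ω = 2π·547/60 = 57.28 rad/s, so T = P/ω = 401×10³ / 57.28 = 7000 N·m.
For a solid shaft τ_max = 16T/(πd³), so d = (16T/(π τ_allow))^(1/3) = (16·7000/(π·5.86×10^7))^(1/3) = 0.08474 m.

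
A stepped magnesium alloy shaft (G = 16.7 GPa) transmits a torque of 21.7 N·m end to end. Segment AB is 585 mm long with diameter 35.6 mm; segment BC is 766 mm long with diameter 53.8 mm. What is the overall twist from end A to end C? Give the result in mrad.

6.03 mrad

J_AB = π(0.0356)⁴/32 = 1.58×10^-7 m⁴; J_BC = π(0.0538)⁴/32 = 8.22×10^-7 m⁴.
θ = (T/G)·Σ L_i/J_i = (21.70/16.7×10⁹)·(0.585/1.58×10^-7 + 0.766/8.22×10^-7) = 6.031×10^-3 rad.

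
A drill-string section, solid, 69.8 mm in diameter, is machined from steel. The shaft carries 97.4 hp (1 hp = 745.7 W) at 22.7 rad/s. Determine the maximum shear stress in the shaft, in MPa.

47.9 MPa

ω = 22.7 rad/s, so T = P/ω = 97.4×745.7 / 22.70 = 3200 N·m.
J = πd⁴/32 = π(0.0698)⁴/32 = 2.330×10^-6 m⁴.
τ_max = T·r/J = 3200 × 0.0349 / 2.330×10^-6 = 4.792×10^7 Pa.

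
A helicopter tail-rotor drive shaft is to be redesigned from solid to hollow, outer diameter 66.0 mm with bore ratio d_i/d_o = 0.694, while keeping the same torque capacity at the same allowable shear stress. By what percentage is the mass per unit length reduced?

38.2 %

Equal τ_max and T ⇒ the solid shaft needs d_s³ = d_o³(1−k⁴), so d_s = 66.0·(1−0.694⁴)^(1/3) = 60.44 mm.
Area ratio A_h/A_s = d_o²(1−k²)/d_s² = (1−k²)/(1−k⁴)^(2/3) = 0.6181.
Mass saving = 1 − 0.6181 = 38.2 %.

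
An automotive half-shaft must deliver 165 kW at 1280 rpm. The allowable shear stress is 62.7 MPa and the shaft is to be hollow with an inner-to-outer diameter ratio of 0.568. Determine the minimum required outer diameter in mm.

ω = 2π·1280/60 = 134.0 rad/s, so T = P/ω = 165×10³ / 134.0 = 1231 N·m.
For a hollow shaft with d_i/d_o = 0.568: τ_max = 16T/(π d_o³ (1−k⁴)), so d_o = [16T/(π τ_allow (1−k⁴))]^(1/3) = [16·1231/(π·6.27×10^7·0.8959)]^(1/3) = 0.04815 m.

48.1 mm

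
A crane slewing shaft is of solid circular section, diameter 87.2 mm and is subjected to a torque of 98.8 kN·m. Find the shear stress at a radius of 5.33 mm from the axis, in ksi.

13.5 ksi

J = πd⁴/32 = π(0.0872)⁴/32 = 5.676×10^-6 m⁴.
Shear stress varies linearly with radius: τ = T·r/J = 98800 × 0.00533 / 5.676×10^-6 = 9.277×10^7 Pa.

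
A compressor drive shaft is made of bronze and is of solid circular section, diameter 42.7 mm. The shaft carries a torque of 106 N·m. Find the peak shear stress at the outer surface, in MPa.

J = πd⁴/32 = π(0.0427)⁴/32 = 3.264×10^-7 m⁴.
τ_max = T·r/J = 106.0 × 0.0214 / 3.264×10^-7 = 6.934×10^6 Pa.

6.93 MPa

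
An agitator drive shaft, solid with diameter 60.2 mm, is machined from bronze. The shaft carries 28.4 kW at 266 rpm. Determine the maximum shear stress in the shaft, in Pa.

ω = 2π·266/60 = 27.86 rad/s, so T = P/ω = 28.4×10³ / 27.86 = 1020 N·m.
J = πd⁴/32 = π(0.0602)⁴/32 = 1.289×10^-6 m⁴.
τ_max = T·r/J = 1020 × 0.0301 / 1.289×10^-6 = 2.380×10^7 Pa.

2.38e7 Pa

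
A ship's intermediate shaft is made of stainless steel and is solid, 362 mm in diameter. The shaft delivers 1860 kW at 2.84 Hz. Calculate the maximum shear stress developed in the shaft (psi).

ω = 2π·2.84 = 17.84 rad/s, so T = P/ω = 1860×10³ / 17.84 = 104200 N·m.
J = πd⁴/32 = π(0.362)⁴/32 = 1.686×10^-3 m⁴.
τ_max = T·r/J = 104200 × 0.181 / 1.686×10^-3 = 1.119×10^7 Pa.

1620 psi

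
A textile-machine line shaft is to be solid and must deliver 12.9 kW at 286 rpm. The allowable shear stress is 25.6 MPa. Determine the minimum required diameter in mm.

44.1 mm

ω = 2π·286/60 = 29.95 rad/s, so T = P/ω = 12.9×10³ / 29.95 = 430.7 N·m.
For a solid shaft τ_max = 16T/(πd³), so d = (16T/(π τ_allow))^(1/3) = (16·430.7/(π·2.56×10^7))^(1/3) = 0.04409 m.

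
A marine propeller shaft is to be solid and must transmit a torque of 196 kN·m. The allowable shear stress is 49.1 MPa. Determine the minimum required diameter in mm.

273 mm

For a solid shaft τ_max = 16T/(πd³), so d = (16T/(π τ_allow))^(1/3) = (16·196000/(π·4.91×10^7))^(1/3) = 0.2729 m.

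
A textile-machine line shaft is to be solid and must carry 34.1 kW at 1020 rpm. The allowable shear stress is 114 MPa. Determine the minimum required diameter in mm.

ω = 2π·1020/60 = 106.8 rad/s, so T = P/ω = 34.1×10³ / 106.8 = 319.2 N·m.
For a solid shaft τ_max = 16T/(πd³), so d = (16T/(π τ_allow))^(1/3) = (16·319.2/(π·1.14×10^8))^(1/3) = 0.02425 m.

24.3 mm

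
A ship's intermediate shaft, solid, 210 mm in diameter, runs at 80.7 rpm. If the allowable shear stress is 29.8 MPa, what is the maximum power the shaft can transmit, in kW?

458 kW

J = πd⁴/32 = π(0.210)⁴/32 = 1.909×10^-4 m⁴.
T_max = τ_allow·J/r = 2.98×10^7 × 1.909×10^-4 / 0.105 = 54190 N·m.
ω = 2π·80.7/60 = 8.451 rad/s, so P_max = T_max·ω = 4.579×10^5 W.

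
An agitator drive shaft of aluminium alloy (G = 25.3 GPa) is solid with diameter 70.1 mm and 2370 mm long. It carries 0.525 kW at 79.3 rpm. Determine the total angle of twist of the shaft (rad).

ω = 2π·79.3/60 = 8.304 rad/s, so T = P/ω = 0.525×10³ / 8.304 = 63.22 N·m.
J = πd⁴/32 = π(0.0701)⁴/32 = 2.371×10^-6 m⁴.
θ = T·L/(G·J) = 63.22 × 2.37 / (25.3×10⁹ × 2.371×10^-6) = 2.498×10^-3 rad.

0.00250 rad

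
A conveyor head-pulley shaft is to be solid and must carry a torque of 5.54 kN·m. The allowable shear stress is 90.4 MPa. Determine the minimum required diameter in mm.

For a solid shaft τ_max = 16T/(πd³), so d = (16T/(π τ_allow))^(1/3) = (16·5540/(π·9.04×10^7))^(1/3) = 0.06783 m.

67.8 mm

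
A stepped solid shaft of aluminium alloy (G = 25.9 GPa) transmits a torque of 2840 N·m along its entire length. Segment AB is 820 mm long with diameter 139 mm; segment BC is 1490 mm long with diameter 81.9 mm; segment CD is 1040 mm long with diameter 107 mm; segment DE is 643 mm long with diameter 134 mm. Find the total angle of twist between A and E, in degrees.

2.90°

J_AB = π(0.139)⁴/32 = 3.66×10^-5 m⁴; J_BC = π(0.0819)⁴/32 = 4.42×10^-6 m⁴; J_CD = π(0.107)⁴/32 = 1.29×10^-5 m⁴; J_DE = π(0.134)⁴/32 = 3.17×10^-5 m⁴.
θ = (T/G)·Σ L_i/J_i = (2840/25.9×10⁹)·(0.820/3.66×10^-5 + 1.49/4.42×10^-6 + 1.04/1.29×10^-5 + 0.643/3.17×10^-5) = 0.05053 rad.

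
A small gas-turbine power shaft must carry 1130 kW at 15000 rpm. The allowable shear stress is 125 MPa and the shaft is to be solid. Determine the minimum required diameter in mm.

30.8 mm

ω = 2π·15000/60 = 1571 rad/s, so T = P/ω = 1130×10³ / 1571 = 719.4 N·m.
For a solid shaft τ_max = 16T/(πd³), so d = (16T/(π τ_allow))^(1/3) = (16·719.4/(π·1.25×10^8))^(1/3) = 0.03083 m.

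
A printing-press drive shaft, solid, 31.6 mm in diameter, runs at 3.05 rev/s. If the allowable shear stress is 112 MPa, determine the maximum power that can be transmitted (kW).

13.3 kW

J = πd⁴/32 = π(0.0316)⁴/32 = 9.789×10^-8 m⁴.
T_max = τ_allow·J/r = 1.12×10^8 × 9.789×10^-8 / 0.0158 = 693.9 N·m.
ω = 2π·3.05 = 19.16 rad/s, so P_max = T_max·ω = 1.330×10^4 W.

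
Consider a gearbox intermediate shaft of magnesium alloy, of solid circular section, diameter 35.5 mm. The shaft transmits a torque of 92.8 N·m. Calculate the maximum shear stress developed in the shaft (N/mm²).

10.6 N/mm²

J = πd⁴/32 = π(0.0355)⁴/32 = 1.559×10^-7 m⁴.
τ_max = T·r/J = 92.80 × 0.0177 / 1.559×10^-7 = 1.056×10^7 Pa.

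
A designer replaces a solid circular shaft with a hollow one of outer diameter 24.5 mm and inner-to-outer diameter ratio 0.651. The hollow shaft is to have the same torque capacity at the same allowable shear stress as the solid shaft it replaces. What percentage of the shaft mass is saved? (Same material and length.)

Equal τ_max and T ⇒ the solid shaft needs d_s³ = d_o³(1−k⁴), so d_s = 24.5·(1−0.651⁴)^(1/3) = 22.94 mm.
Area ratio A_h/A_s = d_o²(1−k²)/d_s² = (1−k²)/(1−k⁴)^(2/3) = 0.6575.
Mass saving = 1 − 0.6575 = 34.3 %.

34.3 %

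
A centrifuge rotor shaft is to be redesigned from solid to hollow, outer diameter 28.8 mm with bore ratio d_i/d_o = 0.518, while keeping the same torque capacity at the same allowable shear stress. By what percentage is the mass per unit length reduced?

23.1 %

Equal τ_max and T ⇒ the solid shaft needs d_s³ = d_o³(1−k⁴), so d_s = 28.8·(1−0.518⁴)^(1/3) = 28.09 mm.
Area ratio A_h/A_s = d_o²(1−k²)/d_s² = (1−k²)/(1−k⁴)^(2/3) = 0.7690.
Mass saving = 1 − 0.7690 = 23.1 %.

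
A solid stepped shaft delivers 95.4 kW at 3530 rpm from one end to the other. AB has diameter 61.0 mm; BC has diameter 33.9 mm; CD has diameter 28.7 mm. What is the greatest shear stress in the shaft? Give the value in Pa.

ω = 2π·3530/60 = 369.7 rad/s, so T = P/ω = 95.4×10³ / 369.7 = 258.1 N·m.
Under the same torque, τ_max = 16T/(πd³) is largest where d is smallest — segment CD (d = 28.7 mm).
τ_max = 16·258.1/(π·(0.0287)³) = 5.560×10^7 Pa.

5.56e7 Pa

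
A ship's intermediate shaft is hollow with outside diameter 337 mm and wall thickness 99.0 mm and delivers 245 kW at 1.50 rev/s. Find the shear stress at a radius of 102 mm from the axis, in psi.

313 psi

ω = 2π·1.50 = 9.425 rad/s, so T = P/ω = 245×10³ / 9.425 = 26000 N·m.
J = π(d_o⁴ − d_i⁴)/32 = π(0.337⁴ − 0.139⁴)/32 = 1.230×10^-3 m⁴.
Shear stress varies linearly with radius: τ = T·r/J = 26000 × 0.102 / 1.230×10^-3 = 2.156×10^6 Pa.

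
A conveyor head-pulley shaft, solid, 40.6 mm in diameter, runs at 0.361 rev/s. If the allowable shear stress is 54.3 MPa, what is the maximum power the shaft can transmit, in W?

J = πd⁴/32 = π(0.0406)⁴/32 = 2.667×10^-7 m⁴.
T_max = τ_allow·J/r = 5.43×10^7 × 2.667×10^-7 / 0.0203 = 713.5 N·m.
ω = 2π·0.361 = 2.268 rad/s, so P_max = T_max·ω = 1618 W.

1620 W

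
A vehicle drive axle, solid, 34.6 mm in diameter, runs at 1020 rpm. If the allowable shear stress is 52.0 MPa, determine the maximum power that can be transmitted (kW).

J = πd⁴/32 = π(0.0346)⁴/32 = 1.407×10^-7 m⁴.
T_max = τ_allow·J/r = 5.20×10^7 × 1.407×10^-7 / 0.0173 = 422.9 N·m.
ω = 2π·1020/60 = 106.8 rad/s, so P_max = T_max·ω = 4.517×10^4 W.

45.2 kW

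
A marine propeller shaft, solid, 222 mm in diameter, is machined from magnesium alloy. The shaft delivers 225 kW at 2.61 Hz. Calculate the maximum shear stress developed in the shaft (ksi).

0.926 ksi

ω = 2π·2.61 = 16.40 rad/s, so T = P/ω = 225×10³ / 16.40 = 13720 N·m.
J = πd⁴/32 = π(0.222)⁴/32 = 2.385×10^-4 m⁴.
τ_max = T·r/J = 13720 × 0.111 / 2.385×10^-4 = 6.387×10^6 Pa.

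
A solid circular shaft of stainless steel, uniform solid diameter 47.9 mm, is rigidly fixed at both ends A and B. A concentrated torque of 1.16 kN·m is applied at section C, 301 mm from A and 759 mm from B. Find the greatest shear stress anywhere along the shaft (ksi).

With uniform GJ and both ends fixed, compatibility θ_AC = θ_CB gives T_A·a = T_B·b, together with T_A + T_B = T₀.
T_A = T₀·b/(a+b) = 1160·759/1060 = 830.6 N·m; T_B = 329.4 N·m.
τ in each portion: τ_AC = 3.85×10^7 Pa, τ_CB = 1.53×10^7 Pa; maximum is in AC.
τ_max = T_AC·r/J = 830.6·0.0239/5.17×10^-7 = 3.849×10^7 Pa.

5.58 ksi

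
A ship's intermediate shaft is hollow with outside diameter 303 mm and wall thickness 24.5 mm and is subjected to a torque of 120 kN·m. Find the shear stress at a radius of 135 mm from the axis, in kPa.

J = π(d_o⁴ − d_i⁴)/32 = π(0.303⁴ − 0.254⁴)/32 = 4.189×10^-4 m⁴.
Shear stress varies linearly with radius: τ = T·r/J = 120000 × 0.135 / 4.189×10^-4 = 3.868×10^7 Pa.

38700 kPa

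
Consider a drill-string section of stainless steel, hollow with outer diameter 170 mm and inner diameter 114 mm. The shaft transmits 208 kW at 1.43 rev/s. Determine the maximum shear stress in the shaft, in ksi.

4.36 ksi

ω = 2π·1.43 = 8.985 rad/s, so T = P/ω = 208×10³ / 8.985 = 23150 N·m.
J = π(d_o⁴ − d_i⁴)/32 = π(0.170⁴ − 0.114⁴)/32 = 6.542×10^-5 m⁴.
τ_max = T·r/J = 23150 × 0.0850 / 6.542×10^-5 = 3.008×10^7 Pa.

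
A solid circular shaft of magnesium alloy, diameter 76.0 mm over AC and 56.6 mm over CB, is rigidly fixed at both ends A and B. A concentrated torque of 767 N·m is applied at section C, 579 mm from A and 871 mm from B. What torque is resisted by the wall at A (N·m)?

637 N·m

Compatibility: T_A·a/J_AC = T_B·b/J_CB with T_A + T_B = T₀.
J_AC = 3.28×10^-6 m⁴, J_CB = 1.01×10^-6 m⁴, so T_A = T₀·(J_AC/a)/((J_AC/a)+(J_CB/b)) = 636.8 N·m, T_B = 130.2 N·m.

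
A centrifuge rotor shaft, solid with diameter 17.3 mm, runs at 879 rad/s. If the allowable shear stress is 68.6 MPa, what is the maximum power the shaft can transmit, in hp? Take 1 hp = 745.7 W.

82.2 hp

J = πd⁴/32 = π(0.0173)⁴/32 = 8.794×10^-9 m⁴.
T_max = τ_allow·J/r = 6.86×10^7 × 8.794×10^-9 / 0.00865 = 69.74 N·m.
ω = 879 rad/s, so P_max = T_max·ω = 6.130×10^4 W.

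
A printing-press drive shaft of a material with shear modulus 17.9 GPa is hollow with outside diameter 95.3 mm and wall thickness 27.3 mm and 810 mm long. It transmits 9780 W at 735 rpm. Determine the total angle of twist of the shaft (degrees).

ω = 2π·735/60 = 76.97 rad/s, so T = P/ω = 9780 / 76.97 = 127.1 N·m.
J = π(d_o⁴ − d_i⁴)/32 = π(0.0953⁴ − 0.0407⁴)/32 = 7.828×10^-6 m⁴.
θ = T·L/(G·J) = 127.1 × 0.810 / (17.9×10⁹ × 7.828×10^-6) = 7.345×10^-4 rad.

0.0421°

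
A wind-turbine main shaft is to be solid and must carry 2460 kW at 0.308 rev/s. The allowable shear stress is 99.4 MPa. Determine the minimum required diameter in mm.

ω = 2π·0.308 = 1.935 rad/s, so T = P/ω = 2460×10³ / 1.935 = 1.271e6 N·m.
For a solid shaft τ_max = 16T/(πd³), so d = (16T/(π τ_allow))^(1/3) = (16·1.271e6/(π·9.94×10^7))^(1/3) = 0.4023 m.

402 mm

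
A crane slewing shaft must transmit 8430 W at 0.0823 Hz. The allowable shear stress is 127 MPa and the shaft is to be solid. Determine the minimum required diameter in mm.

ω = 2π·0.0823 = 0.5171 rad/s, so T = P/ω = 8430 / 0.5171 = 16300 N·m.
For a solid shaft τ_max = 16T/(πd³), so d = (16T/(π τ_allow))^(1/3) = (16·16300/(π·1.27×10^8))^(1/3) = 0.08679 m.

86.8 mm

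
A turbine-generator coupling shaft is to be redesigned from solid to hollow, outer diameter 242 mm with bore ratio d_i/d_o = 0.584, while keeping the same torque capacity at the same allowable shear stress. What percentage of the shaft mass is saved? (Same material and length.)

Equal τ_max and T ⇒ the solid shaft needs d_s³ = d_o³(1−k⁴), so d_s = 242·(1−0.584⁴)^(1/3) = 232.2 mm.
Area ratio A_h/A_s = d_o²(1−k²)/d_s² = (1−k²)/(1−k⁴)^(2/3) = 0.7156.
Mass saving = 1 − 0.7156 = 28.4 %.

28.4 %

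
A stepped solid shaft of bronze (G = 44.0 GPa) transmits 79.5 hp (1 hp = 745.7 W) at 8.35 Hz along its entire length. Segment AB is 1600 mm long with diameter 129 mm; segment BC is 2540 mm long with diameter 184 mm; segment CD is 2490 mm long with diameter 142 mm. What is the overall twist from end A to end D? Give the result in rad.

0.00369 rad

ω = 2π·8.35 = 52.46 rad/s, so T = P/ω = 79.5×745.7 / 52.46 = 1130 N·m.
J_AB = π(0.129)⁴/32 = 2.72×10^-5 m⁴; J_BC = π(0.184)⁴/32 = 1.13×10^-4 m⁴; J_CD = π(0.142)⁴/32 = 3.99×10^-5 m⁴.
θ = (T/G)·Σ L_i/J_i = (1130/44.0×10⁹)·(1.60/2.72×10^-5 + 2.54/1.13×10^-4 + 2.49/3.99×10^-5) = 3.693×10^-3 rad.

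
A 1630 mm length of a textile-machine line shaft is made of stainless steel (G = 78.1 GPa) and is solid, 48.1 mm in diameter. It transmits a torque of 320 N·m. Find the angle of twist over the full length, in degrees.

J = πd⁴/32 = π(0.0481)⁴/32 = 5.255×10^-7 m⁴.
θ = T·L/(G·J) = 320.0 × 1.63 / (78.1×10⁹ × 5.255×10^-7) = 0.01271 rad.

0.728°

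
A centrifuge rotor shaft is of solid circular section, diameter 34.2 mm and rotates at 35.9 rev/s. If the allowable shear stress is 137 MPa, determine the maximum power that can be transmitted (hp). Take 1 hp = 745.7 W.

J = πd⁴/32 = π(0.0342)⁴/32 = 1.343×10^-7 m⁴.
T_max = τ_allow·J/r = 1.37×10^8 × 1.343×10^-7 / 0.0171 = 1076 N·m.
ω = 2π·35.9 = 225.6 rad/s, so P_max = T_max·ω = 2.427×10^5 W.

325 hp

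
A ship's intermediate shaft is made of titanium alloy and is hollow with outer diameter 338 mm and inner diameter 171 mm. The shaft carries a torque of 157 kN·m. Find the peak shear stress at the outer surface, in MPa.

22.2 MPa

J = π(d_o⁴ − d_i⁴)/32 = π(0.338⁴ − 0.171⁴)/32 = 1.197×10^-3 m⁴.
τ_max = T·r/J = 157000 × 0.169 / 1.197×10^-3 = 2.216×10^7 Pa.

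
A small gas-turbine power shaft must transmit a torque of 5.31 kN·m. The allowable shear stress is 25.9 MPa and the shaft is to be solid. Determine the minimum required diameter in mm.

For a solid shaft τ_max = 16T/(πd³), so d = (16T/(π τ_allow))^(1/3) = (16·5310/(π·2.59×10^7))^(1/3) = 0.1015 m.

101 mm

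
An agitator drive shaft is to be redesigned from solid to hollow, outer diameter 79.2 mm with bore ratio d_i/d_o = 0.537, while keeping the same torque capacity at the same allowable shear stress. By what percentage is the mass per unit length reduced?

Equal τ_max and T ⇒ the solid shaft needs d_s³ = d_o³(1−k⁴), so d_s = 79.2·(1−0.537⁴)^(1/3) = 76.94 mm.
Area ratio A_h/A_s = d_o²(1−k²)/d_s² = (1−k²)/(1−k⁴)^(2/3) = 0.7540.
Mass saving = 1 − 0.7540 = 24.6 %.

24.6 %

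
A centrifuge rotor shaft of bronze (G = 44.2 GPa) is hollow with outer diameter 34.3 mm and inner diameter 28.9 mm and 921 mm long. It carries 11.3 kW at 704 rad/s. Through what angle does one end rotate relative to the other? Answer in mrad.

ω = 704 rad/s, so T = P/ω = 11.3×10³ / 704.0 = 16.05 N·m.
J = π(d_o⁴ − d_i⁴)/32 = π(0.0343⁴ − 0.0289⁴)/32 = 6.740×10^-8 m⁴.
θ = T·L/(G·J) = 16.05 × 0.921 / (44.2×10⁹ × 6.740×10^-8) = 4.962×10^-3 rad.

4.96 mrad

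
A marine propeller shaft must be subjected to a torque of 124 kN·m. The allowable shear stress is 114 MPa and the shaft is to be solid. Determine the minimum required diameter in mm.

177 mm

For a solid shaft τ_max = 16T/(πd³), so d = (16T/(π τ_allow))^(1/3) = (16·124000/(π·1.14×10^8))^(1/3) = 0.1769 m.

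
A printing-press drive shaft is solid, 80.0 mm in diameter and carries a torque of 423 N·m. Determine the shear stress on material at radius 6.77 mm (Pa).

712000 Pa

J = πd⁴/32 = π(0.0800)⁴/32 = 4.021×10^-6 m⁴.
Shear stress varies linearly with radius: τ = T·r/J = 423.0 × 0.00677 / 4.021×10^-6 = 7.121×10^5 Pa.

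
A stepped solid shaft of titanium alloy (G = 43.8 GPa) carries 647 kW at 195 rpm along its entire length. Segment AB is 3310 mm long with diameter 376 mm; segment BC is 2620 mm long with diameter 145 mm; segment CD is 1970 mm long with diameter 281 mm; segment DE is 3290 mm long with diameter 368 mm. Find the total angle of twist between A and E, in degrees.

2.78°

ω = 2π·195/60 = 20.42 rad/s, so T = P/ω = 647×10³ / 20.42 = 31680 N·m.
J_AB = π(0.376)⁴/32 = 1.96×10^-3 m⁴; J_BC = π(0.145)⁴/32 = 4.34×10^-5 m⁴; J_CD = π(0.281)⁴/32 = 6.12×10^-4 m⁴; J_DE = π(0.368)⁴/32 = 1.80×10^-3 m⁴.
θ = (T/G)·Σ L_i/J_i = (31680/43.8×10⁹)·(3.31/1.96×10^-3 + 2.62/4.34×10^-5 + 1.97/6.12×10^-4 + 3.29/1.80×10^-3) = 0.04854 rad.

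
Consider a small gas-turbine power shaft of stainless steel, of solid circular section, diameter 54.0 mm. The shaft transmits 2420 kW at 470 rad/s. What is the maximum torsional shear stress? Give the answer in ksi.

24.2 ksi

ω = 470 rad/s, so T = P/ω = 2420×10³ / 470.0 = 5149 N·m.
J = πd⁴/32 = π(0.0540)⁴/32 = 8.348×10^-7 m⁴.
τ_max = T·r/J = 5149 × 0.0270 / 8.348×10^-7 = 1.665×10^8 Pa.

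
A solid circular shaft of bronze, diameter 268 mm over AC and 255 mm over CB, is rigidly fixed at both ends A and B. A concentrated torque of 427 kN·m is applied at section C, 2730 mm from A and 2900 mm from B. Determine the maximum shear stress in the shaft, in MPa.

63.8 MPa

Compatibility: T_A·a/J_AC = T_B·b/J_CB with T_A + T_B = T₀.
J_AC = 5.06×10^-4 m⁴, J_CB = 4.15×10^-4 m⁴, so T_A = T₀·(J_AC/a)/((J_AC/a)+(J_CB/b)) = 241000 N·m, T_B = 186000 N·m.
τ in each portion: τ_AC = 6.38×10^7 Pa, τ_CB = 5.71×10^7 Pa; maximum is in AC.
τ_max = T_AC·r/J = 241000·0.134/5.06×10^-4 = 6.377×10^7 Pa.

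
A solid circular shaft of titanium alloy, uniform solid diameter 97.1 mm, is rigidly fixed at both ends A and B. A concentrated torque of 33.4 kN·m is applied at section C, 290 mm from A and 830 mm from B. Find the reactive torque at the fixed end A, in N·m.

24800 N·m

With uniform GJ and both ends fixed, compatibility θ_AC = θ_CB gives T_A·a = T_B·b, together with T_A + T_B = T₀.
T_A = T₀·b/(a+b) = 33400·830/1120 = 24750 N·m; T_B = 8648 N·m.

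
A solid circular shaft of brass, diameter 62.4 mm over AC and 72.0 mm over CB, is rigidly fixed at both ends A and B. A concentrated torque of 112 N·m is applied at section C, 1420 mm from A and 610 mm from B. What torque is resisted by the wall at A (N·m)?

21.8 N·m

Compatibility: T_A·a/J_AC = T_B·b/J_CB with T_A + T_B = T₀.
J_AC = 1.49×10^-6 m⁴, J_CB = 2.64×10^-6 m⁴, so T_A = T₀·(J_AC/a)/((J_AC/a)+(J_CB/b)) = 21.85 N·m, T_B = 90.15 N·m.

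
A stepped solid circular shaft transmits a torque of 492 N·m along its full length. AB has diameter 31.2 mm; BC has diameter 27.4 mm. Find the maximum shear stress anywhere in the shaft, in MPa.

122 MPa

Under the same torque, τ_max = 16T/(πd³) is largest where d is smallest — segment BC (d = 27.4 mm).
τ_max = 16·492.0/(π·(0.0274)³) = 1.218×10^8 Pa.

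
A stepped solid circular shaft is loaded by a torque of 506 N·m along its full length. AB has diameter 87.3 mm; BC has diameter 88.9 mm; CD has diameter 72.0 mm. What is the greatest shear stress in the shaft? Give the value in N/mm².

6.90 N/mm²

Under the same torque, τ_max = 16T/(πd³) is largest where d is smallest — segment CD (d = 72.0 mm).
τ_max = 16·506.0/(π·(0.0720)³) = 6.904×10^6 Pa.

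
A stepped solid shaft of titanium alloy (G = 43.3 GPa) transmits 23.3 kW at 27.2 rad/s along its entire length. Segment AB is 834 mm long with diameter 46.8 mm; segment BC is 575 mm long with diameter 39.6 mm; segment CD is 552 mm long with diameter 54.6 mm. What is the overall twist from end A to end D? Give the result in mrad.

ω = 27.2 rad/s, so T = P/ω = 23.3×10³ / 27.20 = 856.6 N·m.
J_AB = π(0.0468)⁴/32 = 4.71×10^-7 m⁴; J_BC = π(0.0396)⁴/32 = 2.41×10^-7 m⁴; J_CD = π(0.0546)⁴/32 = 8.73×10^-7 m⁴.
θ = (T/G)·Σ L_i/J_i = (856.6/43.3×10⁹)·(0.834/4.71×10^-7 + 0.575/2.41×10^-7 + 0.552/8.73×10^-7) = 0.09467 rad.

94.7 mrad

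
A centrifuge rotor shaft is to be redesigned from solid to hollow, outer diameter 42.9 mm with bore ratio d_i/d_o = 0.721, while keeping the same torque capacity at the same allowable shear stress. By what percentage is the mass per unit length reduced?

40.8 %

Equal τ_max and T ⇒ the solid shaft needs d_s³ = d_o³(1−k⁴), so d_s = 42.9·(1−0.721⁴)^(1/3) = 38.62 mm.
Area ratio A_h/A_s = d_o²(1−k²)/d_s² = (1−k²)/(1−k⁴)^(2/3) = 0.5924.
Mass saving = 1 − 0.5924 = 40.8 %.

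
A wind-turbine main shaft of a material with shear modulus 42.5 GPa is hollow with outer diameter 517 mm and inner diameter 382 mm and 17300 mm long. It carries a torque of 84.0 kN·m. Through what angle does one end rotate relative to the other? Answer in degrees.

J = π(d_o⁴ − d_i⁴)/32 = π(0.517⁴ − 0.382⁴)/32 = 4.923×10^-3 m⁴.
θ = T·L/(G·J) = 84000 × 17.3 / (42.5×10⁹ × 4.923×10^-3) = 6.945×10^-3 rad.

0.398°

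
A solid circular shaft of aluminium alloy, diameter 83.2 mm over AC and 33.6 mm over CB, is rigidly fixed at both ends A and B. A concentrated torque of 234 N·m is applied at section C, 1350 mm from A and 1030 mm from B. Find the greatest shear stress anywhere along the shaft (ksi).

0.290 ksi

Compatibility: T_A·a/J_AC = T_B·b/J_CB with T_A + T_B = T₀.
J_AC = 4.70×10^-6 m⁴, J_CB = 1.25×10^-7 m⁴, so T_A = T₀·(J_AC/a)/((J_AC/a)+(J_CB/b)) = 226.1 N·m, T_B = 7.883 N·m.
τ in each portion: τ_AC = 2.00×10^6 Pa, τ_CB = 1.06×10^6 Pa; maximum is in AC.
τ_max = T_AC·r/J = 226.1·0.0416/4.70×10^-6 = 2.000×10^6 Pa.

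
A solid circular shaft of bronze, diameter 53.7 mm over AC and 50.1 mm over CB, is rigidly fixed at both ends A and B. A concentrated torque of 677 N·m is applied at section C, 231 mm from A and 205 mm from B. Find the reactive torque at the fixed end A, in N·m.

365 N·m

Compatibility: T_A·a/J_AC = T_B·b/J_CB with T_A + T_B = T₀.
J_AC = 8.16×10^-7 m⁴, J_CB = 6.19×10^-7 m⁴, so T_A = T₀·(J_AC/a)/((J_AC/a)+(J_CB/b)) = 365.2 N·m, T_B = 311.8 N·m.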